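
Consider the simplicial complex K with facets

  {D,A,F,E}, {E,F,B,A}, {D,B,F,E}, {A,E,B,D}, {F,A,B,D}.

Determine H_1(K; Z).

Take the total order A < B < D < E < F on the vertex set. Then K (dimension 3) consists of the simplices:

  0-simplices (5): A, B, D, E, F
  1-simplices (10): AB, AD, AE, AF, BD, BE, BF, DE, DF, EF
  2-simplices (10): ABD, ABE, ABF, ADE, ADF, AEF, BDE, BDF, BEF, DEF
  3-simplices (5): ABDE, ABDF, ABEF, ADEF, BDEF

giving chain groups C_0 ≅ Z^5, C_1 ≅ Z^10, C_2 ≅ Z^10, C_3 ≅ Z^5.

The boundary map ∂_1: C_1 → C_0 maps an edge to its endpoints' difference, ∂[p,q] = q − p.
The resulting 5×10 matrix has rank 4, and its Smith normal form has invariant factors (1,1,1,1).

∂_2: C_2 → C_1 acts by ∂[p,q,r] = [q,r] − [p,r] + [p,q]. For instance
  ∂BDE = DE − BE + BD,
  ∂ABF = BF − AF + AB.
The resulting 10×10 matrix has rank 6, and its Smith normal form has invariant factors (1,1,1,1,1,1).

∂_3: C_3 → C_2 sends each 3-simplex σ to the alternating sum Σ_i (−1)^i (σ with its i-th vertex removed). For instance
  ∂ABDF = BDF − ADF + ABF − ABD,
  ∂BDEF = DEF − BEF + BDF − BDE.
The 10×5 boundary matrix has rank 4 and Smith normal form diag(1,1,1,1).

Reading off H_k = ker ∂_k / im ∂_{k+1}:

  H_1: rank ker ∂_1 − rank ∂_2 = (10 − 4) − 6 = 0, and the invariant factors of ∂_2 are all 1, so H_1 = 0.

(K is a triangulation of the 3-sphere S^3.)

H_1 ≅ 0.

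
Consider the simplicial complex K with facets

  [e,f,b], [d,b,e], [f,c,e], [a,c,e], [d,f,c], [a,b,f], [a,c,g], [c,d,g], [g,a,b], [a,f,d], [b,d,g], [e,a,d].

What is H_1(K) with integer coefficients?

H_1 = Z/2.

We work with the vertex ordering a < b < c < d < e < f < g. The simplices of K, each written with vertices in increasing order, are:

  0-simplices (7): a, b, c, d, e, f, g
  1-simplices (18): ab, ac, ad, ae, af, ag, bd, be, bf, bg, cd, ce, cf, cg, de, df, dg, ef
  2-simplices (12): abf, abg, ace, acg, ade, adf, bde, bdg, bef, cdf, cdg, cef

giving chain groups C_0 ≅ Z^7, C_1 ≅ Z^18, C_2 ≅ Z^12.

∂_1: C_1 → C_0 maps an edge to its endpoints' difference, ∂[p,q] = q − p.
As a 7×18 matrix over Z this has rank 6, with invariant factors (1,1,1,1,1,1).

Boundary ∂_2: C_2 → C_1 sends each 2-simplex [p,q,r] to [q,r] − [p,r] + [p,q]. For instance
  ∂cdg = dg − cg + cd,
  ∂acg = cg − ag + ac.
As a 18×12 matrix over Z this has rank 12, with invariant factors (1,1,1,1,1,1,1,1,1,1,1,2).

Computing H_k = (kernel of ∂_k) / (image of ∂_{k+1}):

  H_1: rank ker ∂_1 − rank ∂_2 = (18 − 6) − 12 = 0, and ∂_2 has invariant factor 2 > 1, so H_1 = Z/2.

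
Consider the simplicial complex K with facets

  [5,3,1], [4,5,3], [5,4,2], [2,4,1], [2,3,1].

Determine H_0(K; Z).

K has 5 vertices, 10 edges, 5 triangles.
rank ∂_0 = 0, rank ∂_1 = 4 ⇒ b_0 = 5 − 0 − 4 = 1; all invariant factors of ∂_1 are 1 so no torsion. So H_0 ≅ Z.

H_0 = Z.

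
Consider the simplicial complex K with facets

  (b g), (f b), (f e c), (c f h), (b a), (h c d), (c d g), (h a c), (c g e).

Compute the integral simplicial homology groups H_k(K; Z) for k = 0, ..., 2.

We work with the vertex ordering a < b < c < d < e < f < g < h. The simplices of K, each written with vertices in increasing order, are:

  0-simplices (8): a, b, c, d, e, f, g, h
  1-simplices (15): ab, ac, ah, bf, bg, cd, ce, cf, cg, ch, dg, dh, ef, eg, fh
  2-simplices (6): ach, cdg, cdh, cef, ceg, cfh

giving chain groups C_0 ≅ Z^8, C_1 ≅ Z^15, C_2 ≅ Z^6.

∂_1: C_1 → C_0 is given by ∂[p,q] = [q] − [p].
The 8×15 boundary matrix has rank 7 and Smith normal form diag(1,1,1,1,1,1,1).

∂_2: C_2 → C_1 acts by ∂[p,q,r] = [q,r] − [p,r] + [p,q]. For instance
  ∂cef = ef − cf + ce,
  ∂cdg = dg − cg + cd.
This gives a 15×6 integer matrix of rank 6; reducing to Smith normal form yields diagonal entries (1,1,1,1,1,1).

Computing H_k = (kernel of ∂_k) / (image of ∂_{k+1}):

  H_0: rank C_0 − rank ∂_1 = 8 − 7 = 1, and the invariant factors of ∂_1 are all 1, so H_0 = Z.
  H_1: rank ker ∂_1 − rank ∂_2 = (15 − 7) − 6 = 2, and the invariant factors of ∂_2 are all 1, so H_1 = Z^2.
  H_2: rank ker ∂_2 − rank ∂_3 = (6 − 6) − 0 = 0, and there is no ∂_3, so H_2 = 0.

As a check, the Euler characteristic is 8 − 15 + 6 = -1, which agrees with 1 − 2 + 0 = -1.

H_0 ≅ Z,  H_1 ≅ Z^2,  H_2 = 0.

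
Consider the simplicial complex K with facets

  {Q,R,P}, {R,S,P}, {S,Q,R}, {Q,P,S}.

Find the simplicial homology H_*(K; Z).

Fix the vertex order P < Q < R < S and write every simplex with vertices in increasing order. Then dim K = 2 and the simplices of K are:

  0-simplices (4): P, Q, R, S
  1-simplices (6): PQ, PR, PS, QR, QS, RS
  2-simplices (4): PQR, PQS, PRS, QRS

Hence C_0 ≅ Z^4, C_1 ≅ Z^6, C_2 ≅ Z^4.

The boundary map ∂_1: C_1 → C_0 is given by ∂[p,q] = [q] − [p].
As a 4×6 matrix over Z this has rank 3, with invariant factors (1,1,1).

The boundary map ∂_2: C_2 → C_1 maps a triangle to the signed sum of its edges. For instance
  ∂QRS = RS − QS + QR,
  ∂PRS = RS − PS + PR.
As a 6×4 matrix over Z this has rank 3, with invariant factors (1,1,1).

Computing H_k = (kernel of ∂_k) / (image of ∂_{k+1}):

  H_0: rank C_0 − rank ∂_1 = 4 − 3 = 1, and the invariant factors of ∂_1 are all 1, so H_0 ≅ Z.
  H_1: rank ker ∂_1 − rank ∂_2 = (6 − 3) − 3 = 0, and the invariant factors of ∂_2 are all 1, so H_1 ≅ 0.
  H_2: rank ker ∂_2 − rank ∂_3 = (4 − 3) − 0 = 1, and there is no ∂_3, so H_2 ≅ Z.

(K is a triangulation of the 2-sphere S^2.)

H_0 ≅ Z,  H_1 = 0,  H_2 ≅ Z.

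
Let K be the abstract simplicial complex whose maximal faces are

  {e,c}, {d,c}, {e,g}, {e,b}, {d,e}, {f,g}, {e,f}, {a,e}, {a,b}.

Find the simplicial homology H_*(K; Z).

H_0 = Z,  H_1 = Z^3.

K has 7 vertices, 9 edges.
rank ∂_0 = 0, rank ∂_1 = 6 ⇒ b_0 = 7 − 0 − 6 = 1; all invariant factors of ∂_1 are 1 so no torsion. So H_0 = Z.
rank ∂_1 = 6, rank ∂_2 = 0 ⇒ b_1 = 9 − 6 − 0 = 3. So H_1 = Z^3.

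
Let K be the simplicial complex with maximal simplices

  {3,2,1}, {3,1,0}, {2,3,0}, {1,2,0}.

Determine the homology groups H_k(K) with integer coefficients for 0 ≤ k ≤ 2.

H_0 ≅ Z,  H_1 = 0,  H_2 ≅ Z.

Fix the vertex order 0 < 1 < 2 < 3 and write every simplex with vertices in increasing order. Then dim K = 2 and the simplices of K are:

  0-simplices (4): [0], [1], [2], [3]
  1-simplices (6): [0,1], [0,2], [0,3], [1,2], [1,3], [2,3]
  2-simplices (4): [0,1,2], [0,1,3], [0,2,3], [1,2,3]

Hence C_0 ≅ Z^4, C_1 ≅ Z^6, C_2 ≅ Z^4.

∂_1: C_1 → C_0 is given by ∂[p,q] = [q] − [p].
This gives a 4×6 integer matrix of rank 3; reducing to Smith normal form yields diagonal entries (1,1,1).

∂_2: C_2 → C_1 acts by ∂[p,q,r] = [q,r] − [p,r] + [p,q]. For instance
  ∂[0,1,2] = [1,2] − [0,2] + [0,1],
  ∂[0,1,3] = [1,3] − [0,3] + [0,1].
The 6×4 boundary matrix has rank 3 and Smith normal form diag(1,1,1).

From H_k ≅ ker(∂_k) / im(∂_{k+1}) we obtain:

  H_0: rank C_0 − rank ∂_1 = 4 − 3 = 1, and the invariant factors of ∂_1 are all 1, so H_0 = Z.
  H_1: rank ker ∂_1 − rank ∂_2 = (6 − 3) − 3 = 0, and the invariant factors of ∂_2 are all 1, so H_1 = 0.
  H_2: rank ker ∂_2 − rank ∂_3 = (4 − 3) − 0 = 1, and there is no ∂_3, so H_2 = Z.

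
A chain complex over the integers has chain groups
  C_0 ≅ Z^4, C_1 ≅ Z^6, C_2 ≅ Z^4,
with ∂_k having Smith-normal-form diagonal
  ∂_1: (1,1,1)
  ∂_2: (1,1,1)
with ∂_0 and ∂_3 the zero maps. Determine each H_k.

H_0 ≅ Z,  H_1 = 0,  H_2 ≅ Z.

H_0: b_0 = 4 − 0 − 3 = 1; torsion from ∂_1 factors > 1: none. So H_0 ≅ Z.
H_1: b_1 = 6 − 3 − 3 = 0; torsion from ∂_2 factors > 1: none. So H_1 ≅ 0.
H_2: b_2 = 4 − 3 − 0 = 1; torsion from ∂_3 factors > 1: none. So H_2 ≅ Z.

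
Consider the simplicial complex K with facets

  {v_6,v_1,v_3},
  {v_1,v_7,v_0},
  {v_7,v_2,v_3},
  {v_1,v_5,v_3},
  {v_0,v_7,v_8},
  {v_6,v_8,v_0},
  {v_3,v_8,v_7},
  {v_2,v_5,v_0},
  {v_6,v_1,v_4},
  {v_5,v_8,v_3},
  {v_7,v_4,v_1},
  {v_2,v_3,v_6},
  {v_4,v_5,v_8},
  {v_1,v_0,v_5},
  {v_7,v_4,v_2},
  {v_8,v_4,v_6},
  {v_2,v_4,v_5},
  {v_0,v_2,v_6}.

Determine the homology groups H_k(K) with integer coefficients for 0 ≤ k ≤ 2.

K has 9 vertices, 27 edges, 18 triangles.
rank ∂_0 = 0, rank ∂_1 = 8 ⇒ b_0 = 9 − 0 − 8 = 1; all invariant factors of ∂_1 are 1 so no torsion. So H_0 ≅ Z.
rank ∂_1 = 8, rank ∂_2 = 17 ⇒ b_1 = 27 − 8 − 17 = 2; all invariant factors of ∂_2 are 1 so no torsion. So H_1 ≅ Z^2.
rank ∂_2 = 17, rank ∂_3 = 0 ⇒ b_2 = 18 − 17 − 0 = 1. So H_2 ≅ Z.

H_0 ≅ Z,  H_1 ≅ Z^2,  H_2 ≅ Z.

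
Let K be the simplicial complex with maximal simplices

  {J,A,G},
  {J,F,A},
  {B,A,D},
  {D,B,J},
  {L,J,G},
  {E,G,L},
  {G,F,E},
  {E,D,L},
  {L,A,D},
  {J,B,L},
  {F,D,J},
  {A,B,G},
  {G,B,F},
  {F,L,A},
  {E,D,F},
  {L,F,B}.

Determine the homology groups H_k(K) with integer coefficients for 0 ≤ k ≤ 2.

H_0 = Z,  H_1 = Z^2,  H_2 = Z.

K has 8 vertices, 24 edges, 16 triangles.
rank ∂_0 = 0, rank ∂_1 = 7 ⇒ b_0 = 8 − 0 − 7 = 1; all invariant factors of ∂_1 are 1 so no torsion. So H_0 ≅ Z.
rank ∂_1 = 7, rank ∂_2 = 15 ⇒ b_1 = 24 − 7 − 15 = 2; all invariant factors of ∂_2 are 1 so no torsion. So H_1 ≅ Z^2.
rank ∂_2 = 15, rank ∂_3 = 0 ⇒ b_2 = 16 − 15 − 0 = 1. So H_2 ≅ Z.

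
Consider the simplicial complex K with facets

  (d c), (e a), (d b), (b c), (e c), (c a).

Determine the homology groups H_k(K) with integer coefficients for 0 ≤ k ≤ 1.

H_0 ≅ Z,  H_1 ≅ Z^2.

Order the vertices as a < b < c < d < e. Listing each simplex with vertices in this order, K has dimension 1 with simplices:

  0-simplices (5): a, b, c, d, e
  1-simplices (6): ac, ae, bc, bd, cd, ce

giving chain groups C_0 ≅ Z^5, C_1 ≅ Z^6.

The boundary map ∂_1: C_1 → C_0 is given by ∂[p,q] = [q] − [p]. For instance
  ∂ae = e − a.
This gives a 5×6 integer matrix of rank 4; reducing to Smith normal form yields diagonal entries (1,1,1,1).

Reading off H_k = ker ∂_k / im ∂_{k+1}:

  H_0: rank C_0 − rank ∂_1 = 5 − 4 = 1, and the invariant factors of ∂_1 are all 1, so H_0 = Z.
  H_1: rank ker ∂_1 − rank ∂_2 = (6 − 4) − 0 = 2, and there is no ∂_2, so H_1 = Z^2.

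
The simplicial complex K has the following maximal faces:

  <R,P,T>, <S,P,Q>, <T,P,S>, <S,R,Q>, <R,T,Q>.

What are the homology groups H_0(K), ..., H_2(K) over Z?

H_0 ≅ Z,  H_1 ≅ Z,  H_2 = 0.

Fix the vertex order P < Q < R < S < T and write every simplex with vertices in increasing order. Then dim K = 2 and the simplices of K are:

  0-simplices (5): P, Q, R, S, T
  1-simplices (10): PQ, PR, PS, PT, QR, QS, QT, RS, RT, ST
  2-simplices (5): PQS, PRT, PST, QRS, QRT

giving chain groups C_0 ≅ Z^5, C_1 ≅ Z^10, C_2 ≅ Z^5.

The boundary map ∂_1: C_1 → C_0 is given by ∂[p,q] = [q] − [p]. For instance
  ∂QT = T − Q.
The 5×10 boundary matrix has rank 4 and Smith normal form diag(1,1,1,1).

∂_2: C_2 → C_1 acts by ∂[p,q,r] = [q,r] − [p,r] + [p,q]. For instance
  ∂PRT = RT − PT + PR,
  ∂QRS = RS − QS + QR.
The resulting 10×5 matrix has rank 5, and its Smith normal form has invariant factors (1,1,1,1,1).

From H_k ≅ ker(∂_k) / im(∂_{k+1}) we obtain:

  H_0: rank C_0 − rank ∂_1 = 5 − 4 = 1, and the invariant factors of ∂_1 are all 1, so H_0 ≅ Z.
  H_1: rank ker ∂_1 − rank ∂_2 = (10 − 4) − 5 = 1, and the invariant factors of ∂_2 are all 1, so H_1 ≅ Z.
  H_2: rank ker ∂_2 − rank ∂_3 = (5 − 5) − 0 = 0, and there is no ∂_3, so H_2 ≅ 0.

(K is a triangulation of the Möbius band.)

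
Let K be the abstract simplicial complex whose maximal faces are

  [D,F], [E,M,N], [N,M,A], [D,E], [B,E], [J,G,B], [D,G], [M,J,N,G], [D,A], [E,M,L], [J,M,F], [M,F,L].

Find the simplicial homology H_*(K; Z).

We work with the vertex ordering A < B < D < E < F < G < J < L < M < N. The simplices of K, each written with vertices in increasing order, are:

  0-simplices (10): A, B, D, E, F, G, J, L, M, N
  1-simplices (22): AD, AM, AN, BE, BG, BJ, DE, DF, DG, EL, EM, EN, FJ, FL, FM, GJ, GM, GN, JM, JN, LM, MN
  2-simplices (10): AMN, BGJ, ELM, EMN, FJM, FLM, GJM, GJN, GMN, JMN
  3-simplices (1): GJMN

Hence C_0 ≅ Z^10, C_1 ≅ Z^22, C_2 ≅ Z^10, C_3 ≅ Z^1.

∂_1: C_1 → C_0 maps an edge to its endpoints' difference, ∂[p,q] = q − p.
As a 10×22 matrix over Z this has rank 9, with invariant factors (1,1,1,1,1,1,1,1,1).

Boundary ∂_2: C_2 → C_1 sends each 2-simplex [p,q,r] to [q,r] − [p,r] + [p,q]. For instance
  ∂BGJ = GJ − BJ + BG,
  ∂FJM = JM − FM + FJ.
The 22×10 boundary matrix has rank 9 and Smith normal form diag(1,1,1,1,1,1,1,1,1).

The boundary map ∂_3: C_3 → C_2 sends each 3-simplex σ to the alternating sum Σ_i (−1)^i (σ with its i-th vertex removed). For instance
  ∂GJMN = JMN − GMN + GJN − GJM.
This gives a 10×1 integer matrix of rank 1; reducing to Smith normal form yields diagonal entries (1).

Computing H_k = (kernel of ∂_k) / (image of ∂_{k+1}):

  H_0: rank C_0 − rank ∂_1 = 10 − 9 = 1, and the invariant factors of ∂_1 are all 1, so H_0 ≅ Z.
  H_1: rank ker ∂_1 − rank ∂_2 = (22 − 9) − 9 = 4, and the invariant factors of ∂_2 are all 1, so H_1 ≅ Z^4.
  H_2: rank ker ∂_2 − rank ∂_3 = (10 − 9) − 1 = 0, and the invariant factors of ∂_3 are all 1, so H_2 ≅ 0.
  H_3: rank ker ∂_3 − rank ∂_4 = (1 − 1) − 0 = 0, and there is no ∂_4, so H_3 ≅ 0.

As a check, the Euler characteristic is 10 − 22 + 10 − 1 = -3, which agrees with 1 − 4 + 0 − 0 = -3.

H_0 ≅ Z,  H_1 ≅ Z^4,  H_2 = 0,  H_3 = 0.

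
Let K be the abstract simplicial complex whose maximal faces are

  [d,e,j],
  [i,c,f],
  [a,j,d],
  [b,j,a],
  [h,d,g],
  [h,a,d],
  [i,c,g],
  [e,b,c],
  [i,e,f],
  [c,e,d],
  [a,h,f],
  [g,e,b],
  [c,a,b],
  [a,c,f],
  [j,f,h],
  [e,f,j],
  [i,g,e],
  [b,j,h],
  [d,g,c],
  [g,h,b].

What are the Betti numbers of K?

b_0 = 1, b_1 = 1, b_2 = 0.

Fix the vertex order a < b < c < d < e < f < g < h < i < j and write every simplex with vertices in increasing order. Then dim K = 2 and the simplices of K are:

  0-simplices (10): a, b, c, d, e, f, g, h, i, j
  1-simplices (30): ab, ac, ad, af, ah, aj, bc, be, bg, bh, bj, cd, ce, cf, cg, ci, de, dg, dh, dj, ef, eg, ei, ej, fh, fi, fj, gh, gi, hj
  2-simplices (20): abc, abj, acf, adh, adj, afh, bce, beg, bgh, bhj, cde, cdg, cfi, cgi, dej, dgh, efi, efj, egi, fhj

Hence C_0 ≅ Z^10, C_1 ≅ Z^30, C_2 ≅ Z^20.

∂_1: C_1 → C_0 is given by ∂[p,q] = [q] − [p]. For instance
  ∂aj = j − a.
The 10×30 boundary matrix has rank 9 and Smith normal form diag(1,1,1,1,1,1,1,1,1).

Boundary ∂_2: C_2 → C_1 acts by ∂[p,q,r] = [q,r] − [p,r] + [p,q]. For instance
  ∂afh = fh − ah + af,
  ∂bgh = gh − bh + bg.
The 30×20 boundary matrix has rank 20 and Smith normal form diag(1,1,1,1,1,1,1,1,1,1,1,1,1,1,1,1,1,1,1,2).

Reading off H_k = ker ∂_k / im ∂_{k+1}:

  H_0: rank C_0 − rank ∂_1 = 10 − 9 = 1, and the invariant factors of ∂_1 are all 1, so H_0 = Z.
  H_1: rank ker ∂_1 − rank ∂_2 = (30 − 9) − 20 = 1, and ∂_2 has invariant factor 2 > 1, so H_1 = Z ⊕ Z/2Z.
  H_2: rank ker ∂_2 − rank ∂_3 = (20 − 20) − 0 = 0, and there is no ∂_3, so H_2 = 0.

Hence the Betti numbers are b_0 = 1, b_1 = 1, b_2 = 0.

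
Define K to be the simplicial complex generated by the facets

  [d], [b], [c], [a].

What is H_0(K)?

H_0 ≅ Z^4.

Order the vertices as a < b < c < d. Listing each simplex with vertices in this order, K has dimension 0 with simplices:

  0-simplices (4): a, b, c, d

so the chain groups are C_0 ≅ Z^4.

Now H_k = ker ∂_k / im ∂_{k+1}, so:

  H_0: rank C_0 − rank ∂_1 = 4 − 0 = 4, and there is no ∂_1, so H_0 = Z^4.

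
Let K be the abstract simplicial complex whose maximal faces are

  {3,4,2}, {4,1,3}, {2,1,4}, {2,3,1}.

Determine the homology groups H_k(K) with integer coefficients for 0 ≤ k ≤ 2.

Order the vertices as 1 < 2 < 3 < 4. Listing each simplex with vertices in this order, K has dimension 2 with simplices:

  0-simplices (4): [1], [2], [3], [4]
  1-simplices (6): [1,2], [1,3], [1,4], [2,3], [2,4], [3,4]
  2-simplices (4): [1,2,3], [1,2,4], [1,3,4], [2,3,4]

Hence C_0 ≅ Z^4, C_1 ≅ Z^6, C_2 ≅ Z^4.

Boundary ∂_1: C_1 → C_0 sends each edge [p,q] (with p < q) to q − p. For instance
  ∂[1,4] = [4] − [1].
The 4×6 boundary matrix has rank 3 and Smith normal form diag(1,1,1).

Boundary ∂_2: C_2 → C_1 acts by ∂[p,q,r] = [q,r] − [p,r] + [p,q]. For instance
  ∂[2,3,4] = [3,4] − [2,4] + [2,3],
  ∂[1,3,4] = [3,4] − [1,4] + [1,3].
As a 6×4 matrix over Z this has rank 3, with invariant factors (1,1,1).

From H_k ≅ ker(∂_k) / im(∂_{k+1}) we obtain:

  H_0: rank C_0 − rank ∂_1 = 4 − 3 = 1, and the invariant factors of ∂_1 are all 1, so H_0 ≅ Z.
  H_1: rank ker ∂_1 − rank ∂_2 = (6 − 3) − 3 = 0, and the invariant factors of ∂_2 are all 1, so H_1 ≅ 0.
  H_2: rank ker ∂_2 − rank ∂_3 = (4 − 3) − 0 = 1, and there is no ∂_3, so H_2 ≅ Z.

H_0 = Z,  H_1 = 0,  H_2 = Z.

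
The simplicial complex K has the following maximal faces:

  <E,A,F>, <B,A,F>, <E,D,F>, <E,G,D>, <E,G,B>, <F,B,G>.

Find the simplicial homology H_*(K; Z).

Fix the vertex order A < B < D < E < F < G and write every simplex with vertices in increasing order. Then dim K = 2 and the simplices of K are:

  0-simplices (6): A, B, D, E, F, G
  1-simplices (12): AB, AE, AF, BE, BF, BG, DE, DF, DG, EF, EG, FG
  2-simplices (6): ABF, AEF, BEG, BFG, DEF, DEG

giving chain groups C_0 ≅ Z^6, C_1 ≅ Z^12, C_2 ≅ Z^6.

The boundary map ∂_1: C_1 → C_0 sends each edge [p,q] (with p < q) to q − p. For instance
  ∂EG = G − E.
This gives a 6×12 integer matrix of rank 5; reducing to Smith normal form yields diagonal entries (1,1,1,1,1).

The boundary map ∂_2: C_2 → C_1 acts by ∂[p,q,r] = [q,r] − [p,r] + [p,q]. For instance
  ∂AEF = EF − AF + AE,
  ∂BEG = EG − BG + BE.
The resulting 12×6 matrix has rank 6, and its Smith normal form has invariant factors (1,1,1,1,1,1).

Computing H_k = (kernel of ∂_k) / (image of ∂_{k+1}):

  H_0: rank C_0 − rank ∂_1 = 6 − 5 = 1, and the invariant factors of ∂_1 are all 1, so H_0 = Z.
  H_1: rank ker ∂_1 − rank ∂_2 = (12 − 5) − 6 = 1, and the invariant factors of ∂_2 are all 1, so H_1 = Z.
  H_2: rank ker ∂_2 − rank ∂_3 = (6 − 6) − 0 = 0, and there is no ∂_3, so H_2 = 0.

H_0 = Z,  H_1 = Z,  H_2 = 0.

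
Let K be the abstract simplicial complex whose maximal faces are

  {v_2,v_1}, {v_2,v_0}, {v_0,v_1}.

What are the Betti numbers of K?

Take the total order v_0 < v_1 < v_2 on the vertex set. Then K (dimension 1) consists of the simplices:

  0-simplices (3): [v_0], [v_1], [v_2]
  1-simplices (3): [v_0,v_1], [v_0,v_2], [v_1,v_2]

so the chain groups are C_0 ≅ Z^3, C_1 ≅ Z^3.

∂_1: C_1 → C_0 maps an edge to its endpoints' difference, ∂[p,q] = q − p. For instance
  ∂[v_1,v_2] = [v_2] − [v_1].
The 3×3 boundary matrix has rank 2 and Smith normal form diag(1,1).

Computing H_k = (kernel of ∂_k) / (image of ∂_{k+1}):

  H_0: rank C_0 − rank ∂_1 = 3 − 2 = 1, and the invariant factors of ∂_1 are all 1, so H_0 = Z.
  H_1: rank ker ∂_1 − rank ∂_2 = (3 − 2) − 0 = 1, and there is no ∂_2, so H_1 = Z.

As a check, the Euler characteristic is 3 − 3 = 0, which agrees with 1 − 1 = 0.

Hence the Betti numbers are b_0 = 1, b_1 = 1.

b_0 = 1, b_1 = 1.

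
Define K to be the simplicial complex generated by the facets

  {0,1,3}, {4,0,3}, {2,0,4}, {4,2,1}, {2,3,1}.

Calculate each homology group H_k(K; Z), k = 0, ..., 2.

Order the vertices as 0 < 1 < 2 < 3 < 4. Listing each simplex with vertices in this order, K has dimension 2 with simplices:

  0-simplices (5): [0], [1], [2], [3], [4]
  1-simplices (10): [0,1], [0,2], [0,3], [0,4], [1,2], [1,3], [1,4], [2,3], [2,4], [3,4]
  2-simplices (5): [0,1,3], [0,2,4], [0,3,4], [1,2,3], [1,2,4]

giving chain groups C_0 ≅ Z^5, C_1 ≅ Z^10, C_2 ≅ Z^5.

The boundary map ∂_1: C_1 → C_0 maps an edge to its endpoints' difference, ∂[p,q] = q − p. For instance
  ∂[0,3] = [3] − [0].
The resulting 5×10 matrix has rank 4, and its Smith normal form has invariant factors (1,1,1,1).

Boundary ∂_2: C_2 → C_1 sends each 2-simplex [p,q,r] to [q,r] − [p,r] + [p,q]. For instance
  ∂[1,2,3] = [2,3] − [1,3] + [1,2],
  ∂[1,2,4] = [2,4] − [1,4] + [1,2].
The resulting 10×5 matrix has rank 5, and its Smith normal form has invariant factors (1,1,1,1,1).

Reading off H_k = ker ∂_k / im ∂_{k+1}:

  H_0: rank C_0 − rank ∂_1 = 5 − 4 = 1, and the invariant factors of ∂_1 are all 1, so H_0 ≅ Z.
  H_1: rank ker ∂_1 − rank ∂_2 = (10 − 4) − 5 = 1, and the invariant factors of ∂_2 are all 1, so H_1 ≅ Z.
  H_2: rank ker ∂_2 − rank ∂_3 = (5 − 5) − 0 = 0, and there is no ∂_3, so H_2 ≅ 0.

As a check, the Euler characteristic is 5 − 10 + 5 = 0, which agrees with 1 − 1 + 0 = 0.

H_0 = Z,  H_1 = Z,  H_2 = 0.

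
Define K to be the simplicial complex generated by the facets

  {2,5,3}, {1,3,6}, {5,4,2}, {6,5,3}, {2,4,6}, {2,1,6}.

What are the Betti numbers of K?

Order the vertices as 1 < 2 < 3 < 4 < 5 < 6. Listing each simplex with vertices in this order, K has dimension 2 with simplices:

  0-simplices (6): [1], [2], [3], [4], [5], [6]
  1-simplices (12): [1,2], [1,3], [1,6], [2,3], [2,4], [2,5], [2,6], [3,5], [3,6], [4,5], [4,6], [5,6]
  2-simplices (6): [1,2,6], [1,3,6], [2,3,5], [2,4,5], [2,4,6], [3,5,6]

so the chain groups are C_0 ≅ Z^6, C_1 ≅ Z^12, C_2 ≅ Z^6.

The boundary map ∂_1: C_1 → C_0 maps an edge to its endpoints' difference, ∂[p,q] = q − p. For instance
  ∂[5,6] = [6] − [5].
The resulting 6×12 matrix has rank 5, and its Smith normal form has invariant factors (1,1,1,1,1).

The boundary map ∂_2: C_2 → C_1 acts by ∂[p,q,r] = [q,r] − [p,r] + [p,q]. For instance
  ∂[1,3,6] = [3,6] − [1,6] + [1,3],
  ∂[1,2,6] = [2,6] − [1,6] + [1,2].
As a 12×6 matrix over Z this has rank 6, with invariant factors (1,1,1,1,1,1).

From H_k ≅ ker(∂_k) / im(∂_{k+1}) we obtain:

  H_0: rank C_0 − rank ∂_1 = 6 − 5 = 1, and the invariant factors of ∂_1 are all 1, so H_0 = Z.
  H_1: rank ker ∂_1 − rank ∂_2 = (12 − 5) − 6 = 1, and the invariant factors of ∂_2 are all 1, so H_1 = Z.
  H_2: rank ker ∂_2 − rank ∂_3 = (6 − 6) − 0 = 0, and there is no ∂_3, so H_2 = 0.

As a check, the Euler characteristic is 6 − 12 + 6 = 0, which agrees with 1 − 1 + 0 = 0.

Hence the Betti numbers are b_0 = 1, b_1 = 1, b_2 = 0.

b_0 = 1, b_1 = 1, b_2 = 0.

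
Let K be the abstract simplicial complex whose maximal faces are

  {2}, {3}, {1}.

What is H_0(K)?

H_0 ≅ Z^3.

Order the vertices as 1 < 2 < 3. Listing each simplex with vertices in this order, K has dimension 0 with simplices:

  0-simplices (3): [1], [2], [3]

Hence C_0 ≅ Z^3.

From H_k ≅ ker(∂_k) / im(∂_{k+1}) we obtain:

  H_0: rank C_0 − rank ∂_1 = 3 − 0 = 3, and there is no ∂_1, so H_0 = Z^3.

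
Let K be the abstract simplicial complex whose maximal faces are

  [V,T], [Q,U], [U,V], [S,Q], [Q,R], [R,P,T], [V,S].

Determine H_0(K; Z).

Fix the vertex order P < Q < R < S < T < U < V and write every simplex with vertices in increasing order. Then dim K = 2 and the simplices of K are:

  0-simplices (7): P, Q, R, S, T, U, V
  1-simplices (9): PR, PT, QR, QS, QU, RT, SV, TV, UV
  2-simplices (1): PRT

so the chain groups are C_0 ≅ Z^7, C_1 ≅ Z^9, C_2 ≅ Z^1.

The boundary map ∂_1: C_1 → C_0 is given by ∂[p,q] = [q] − [p].
This gives a 7×9 integer matrix of rank 6; reducing to Smith normal form yields diagonal entries (1,1,1,1,1,1).

Boundary ∂_2: C_2 → C_1 sends each 2-simplex [p,q,r] to [q,r] − [p,r] + [p,q]. For instance
  ∂PRT = RT − PT + PR.
As a 9×1 matrix over Z this has rank 1, with invariant factors (1).

Now H_k = ker ∂_k / im ∂_{k+1}, so:

  H_0: rank C_0 − rank ∂_1 = 7 − 6 = 1, and the invariant factors of ∂_1 are all 1, so H_0 ≅ Z.

H_0 ≅ Z.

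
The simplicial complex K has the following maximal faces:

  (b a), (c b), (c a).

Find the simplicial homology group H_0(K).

K has 3 vertices, 3 edges.
rank ∂_0 = 0, rank ∂_1 = 2 ⇒ b_0 = 3 − 0 − 2 = 1; all invariant factors of ∂_1 are 1 so no torsion. So H_0 = Z.

H_0 = Z.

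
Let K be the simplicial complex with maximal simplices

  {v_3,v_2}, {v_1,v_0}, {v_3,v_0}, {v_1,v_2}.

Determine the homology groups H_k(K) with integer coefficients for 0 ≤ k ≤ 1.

Fix the vertex order v_0 < v_1 < v_2 < v_3 and write every simplex with vertices in increasing order. Then dim K = 1 and the simplices of K are:

  0-simplices (4): [v_0], [v_1], [v_2], [v_3]
  1-simplices (4): [v_0,v_1], [v_0,v_3], [v_1,v_2], [v_2,v_3]

so the chain groups are C_0 ≅ Z^4, C_1 ≅ Z^4.

The boundary map ∂_1: C_1 → C_0 sends each edge [p,q] (with p < q) to q − p. For instance
  ∂[v_0,v_1] = [v_1] − [v_0].
The 4×4 boundary matrix has rank 3 and Smith normal form diag(1,1,1).

From H_k ≅ ker(∂_k) / im(∂_{k+1}) we obtain:

  H_0: rank C_0 − rank ∂_1 = 4 − 3 = 1, and the invariant factors of ∂_1 are all 1, so H_0 = Z.
  H_1: rank ker ∂_1 − rank ∂_2 = (4 − 3) − 0 = 1, and there is no ∂_2, so H_1 = Z.

H_0 = Z,  H_1 = Z.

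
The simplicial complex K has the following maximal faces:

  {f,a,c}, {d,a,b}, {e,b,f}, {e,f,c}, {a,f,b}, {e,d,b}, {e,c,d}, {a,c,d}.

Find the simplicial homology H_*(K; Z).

We work with the vertex ordering a < b < c < d < e < f. The simplices of K, each written with vertices in increasing order, are:

  0-simplices (6): a, b, c, d, e, f
  1-simplices (12): ab, ac, ad, af, bd, be, bf, cd, ce, cf, de, ef
  2-simplices (8): abd, abf, acd, acf, bde, bef, cde, cef

Hence C_0 ≅ Z^6, C_1 ≅ Z^12, C_2 ≅ Z^8.

Boundary ∂_1: C_1 → C_0 is given by ∂[p,q] = [q] − [p]. For instance
  ∂ef = f − e.
As a 6×12 matrix over Z this has rank 5, with invariant factors (1,1,1,1,1).

The boundary map ∂_2: C_2 → C_1 acts by ∂[p,q,r] = [q,r] − [p,r] + [p,q]. For instance
  ∂cef = ef − cf + ce,
  ∂bde = de − be + bd.
The 12×8 boundary matrix has rank 7 and Smith normal form diag(1,1,1,1,1,1,1).

Now H_k = ker ∂_k / im ∂_{k+1}, so:

  H_0: rank C_0 − rank ∂_1 = 6 − 5 = 1, and the invariant factors of ∂_1 are all 1, so H_0 = Z.
  H_1: rank ker ∂_1 − rank ∂_2 = (12 − 5) − 7 = 0, and the invariant factors of ∂_2 are all 1, so H_1 = 0.
  H_2: rank ker ∂_2 − rank ∂_3 = (8 − 7) − 0 = 1, and there is no ∂_3, so H_2 = Z.

H_0 ≅ Z,  H_1 = 0,  H_2 ≅ Z.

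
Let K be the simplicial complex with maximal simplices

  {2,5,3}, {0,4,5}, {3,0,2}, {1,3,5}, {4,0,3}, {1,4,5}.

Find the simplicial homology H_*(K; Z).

Fix the vertex order 0 < 1 < 2 < 3 < 4 < 5 and write every simplex with vertices in increasing order. Then dim K = 2 and the simplices of K are:

  0-simplices (6): [0], [1], [2], [3], [4], [5]
  1-simplices (12): [0,2], [0,3], [0,4], [0,5], [1,3], [1,4], [1,5], [2,3], [2,5], [3,4], [3,5], [4,5]
  2-simplices (6): [0,2,3], [0,3,4], [0,4,5], [1,3,5], [1,4,5], [2,3,5]

Hence C_0 ≅ Z^6, C_1 ≅ Z^12, C_2 ≅ Z^6.

The boundary map ∂_1: C_1 → C_0 maps an edge to its endpoints' difference, ∂[p,q] = q − p. For instance
  ∂[0,5] = [5] − [0].
This gives a 6×12 integer matrix of rank 5; reducing to Smith normal form yields diagonal entries (1,1,1,1,1).

Boundary ∂_2: C_2 → C_1 acts by ∂[p,q,r] = [q,r] − [p,r] + [p,q]. For instance
  ∂[1,4,5] = [4,5] − [1,5] + [1,4],
  ∂[0,3,4] = [3,4] − [0,4] + [0,3].
This gives a 12×6 integer matrix of rank 6; reducing to Smith normal form yields diagonal entries (1,1,1,1,1,1).

From H_k ≅ ker(∂_k) / im(∂_{k+1}) we obtain:

  H_0: rank C_0 − rank ∂_1 = 6 − 5 = 1, and the invariant factors of ∂_1 are all 1, so H_0 ≅ Z.
  H_1: rank ker ∂_1 − rank ∂_2 = (12 − 5) − 6 = 1, and the invariant factors of ∂_2 are all 1, so H_1 ≅ Z.
  H_2: rank ker ∂_2 − rank ∂_3 = (6 − 6) − 0 = 0, and there is no ∂_3, so H_2 ≅ 0.

H_0 = Z,  H_1 = Z,  H_2 = 0.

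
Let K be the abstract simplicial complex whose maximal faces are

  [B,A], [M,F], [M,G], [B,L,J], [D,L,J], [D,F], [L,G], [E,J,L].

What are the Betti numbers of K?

b_0 = 1, b_1 = 1, b_2 = 0.

Order the vertices as A < B < D < E < F < G < J < L < M. Listing each simplex with vertices in this order, K has dimension 2 with simplices:

  0-simplices (9): A, B, D, E, F, G, J, L, M
  1-simplices (12): AB, BJ, BL, DF, DJ, DL, EJ, EL, FM, GL, GM, JL
  2-simplices (3): BJL, DJL, EJL

Hence C_0 ≅ Z^9, C_1 ≅ Z^12, C_2 ≅ Z^3.

∂_1: C_1 → C_0 maps an edge to its endpoints' difference, ∂[p,q] = q − p.
This gives a 9×12 integer matrix of rank 8; reducing to Smith normal form yields diagonal entries (1,1,1,1,1,1,1,1).

Boundary ∂_2: C_2 → C_1 acts by ∂[p,q,r] = [q,r] − [p,r] + [p,q]. For instance
  ∂BJL = JL − BL + BJ,
  ∂DJL = JL − DL + DJ.
The 12×3 boundary matrix has rank 3 and Smith normal form diag(1,1,1).

Now H_k = ker ∂_k / im ∂_{k+1}, so:

  H_0: rank C_0 − rank ∂_1 = 9 − 8 = 1, and the invariant factors of ∂_1 are all 1, so H_0 ≅ Z.
  H_1: rank ker ∂_1 − rank ∂_2 = (12 − 8) − 3 = 1, and the invariant factors of ∂_2 are all 1, so H_1 ≅ Z.
  H_2: rank ker ∂_2 − rank ∂_3 = (3 − 3) − 0 = 0, and there is no ∂_3, so H_2 ≅ 0.

Hence the Betti numbers are b_0 = 1, b_1 = 1, b_2 = 0.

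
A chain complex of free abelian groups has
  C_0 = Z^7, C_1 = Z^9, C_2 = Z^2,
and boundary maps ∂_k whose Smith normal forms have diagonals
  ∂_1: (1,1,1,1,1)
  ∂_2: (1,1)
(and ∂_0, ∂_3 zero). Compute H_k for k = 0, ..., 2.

H_0: b_0 = 7 − 0 − 5 = 2; torsion from ∂_1 factors > 1: none. So H_0 ≅ Z^2.
H_1: b_1 = 9 − 5 − 2 = 2; torsion from ∂_2 factors > 1: none. So H_1 ≅ Z^2.
H_2: b_2 = 2 − 2 − 0 = 0; torsion from ∂_3 factors > 1: none. So H_2 ≅ 0.

H_0 ≅ Z^2,  H_1 ≅ Z^2,  H_2 = 0.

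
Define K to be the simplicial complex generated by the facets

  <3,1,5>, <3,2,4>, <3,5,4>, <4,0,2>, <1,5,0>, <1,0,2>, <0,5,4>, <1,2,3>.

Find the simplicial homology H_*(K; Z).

H_0 = Z,  H_1 = 0,  H_2 = Z.

Fix the vertex order 0 < 1 < 2 < 3 < 4 < 5 and write every simplex with vertices in increasing order. Then dim K = 2 and the simplices of K are:

  0-simplices (6): [0], [1], [2], [3], [4], [5]
  1-simplices (12): [0,1], [0,2], [0,4], [0,5], [1,2], [1,3], [1,5], [2,3], [2,4], [3,4], [3,5], [4,5]
  2-simplices (8): [0,1,2], [0,1,5], [0,2,4], [0,4,5], [1,2,3], [1,3,5], [2,3,4], [3,4,5]

so the chain groups are C_0 ≅ Z^6, C_1 ≅ Z^12, C_2 ≅ Z^8.

The boundary map ∂_1: C_1 → C_0 is given by ∂[p,q] = [q] − [p].
The 6×12 boundary matrix has rank 5 and Smith normal form diag(1,1,1,1,1).

The boundary map ∂_2: C_2 → C_1 maps a triangle to the signed sum of its edges. For instance
  ∂[1,2,3] = [2,3] − [1,3] + [1,2],
  ∂[0,1,2] = [1,2] − [0,2] + [0,1].
The resulting 12×8 matrix has rank 7, and its Smith normal form has invariant factors (1,1,1,1,1,1,1).

Computing H_k = (kernel of ∂_k) / (image of ∂_{k+1}):

  H_0: rank C_0 − rank ∂_1 = 6 − 5 = 1, and the invariant factors of ∂_1 are all 1, so H_0 = Z.
  H_1: rank ker ∂_1 − rank ∂_2 = (12 − 5) − 7 = 0, and the invariant factors of ∂_2 are all 1, so H_1 = 0.
  H_2: rank ker ∂_2 − rank ∂_3 = (8 − 7) − 0 = 1, and there is no ∂_3, so H_2 = Z.

(K is a triangulation of the 2-sphere S^2.)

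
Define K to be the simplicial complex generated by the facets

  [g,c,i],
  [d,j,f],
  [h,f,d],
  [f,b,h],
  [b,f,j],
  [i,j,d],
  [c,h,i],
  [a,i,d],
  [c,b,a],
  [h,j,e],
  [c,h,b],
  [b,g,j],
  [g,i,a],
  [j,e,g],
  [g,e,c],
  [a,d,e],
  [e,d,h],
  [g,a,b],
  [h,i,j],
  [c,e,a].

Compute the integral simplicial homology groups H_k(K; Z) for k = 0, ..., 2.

H_0 ≅ Z,  H_1 ≅ Z ⊕ Z/2Z,  H_2 = 0.

We work with the vertex ordering a < b < c < d < e < f < g < h < i < j. The simplices of K, each written with vertices in increasing order, are:

  0-simplices (10): a, b, c, d, e, f, g, h, i, j
  1-simplices (30): ab, ac, ad, ae, ag, ai, bc, bf, bg, bh, bj, ce, cg, ch, ci, de, df, dh, di, dj, eg, eh, ej, fh, fj, gi, gj, hi, hj, ij
  2-simplices (20): abc, abg, ace, ade, adi, agi, bch, bfh, bfj, bgj, ceg, cgi, chi, deh, dfh, dfj, dij, egj, ehj, hij

so the chain groups are C_0 ≅ Z^10, C_1 ≅ Z^30, C_2 ≅ Z^20.

∂_1: C_1 → C_0 sends each edge [p,q] (with p < q) to q − p.
The resulting 10×30 matrix has rank 9, and its Smith normal form has invariant factors (1,1,1,1,1,1,1,1,1).

Boundary ∂_2: C_2 → C_1 maps a triangle to the signed sum of its edges. For instance
  ∂abg = bg − ag + ab,
  ∂cgi = gi − ci + cg.
This gives a 30×20 integer matrix of rank 20; reducing to Smith normal form yields diagonal entries (1,1,1,1,1,1,1,1,1,1,1,1,1,1,1,1,1,1,1,2).

From H_k ≅ ker(∂_k) / im(∂_{k+1}) we obtain:

  H_0: rank C_0 − rank ∂_1 = 10 − 9 = 1, and the invariant factors of ∂_1 are all 1, so H_0 = Z.
  H_1: rank ker ∂_1 − rank ∂_2 = (30 − 9) − 20 = 1, and ∂_2 has invariant factor 2 > 1, so H_1 = Z ⊕ Z/2Z.
  H_2: rank ker ∂_2 − rank ∂_3 = (20 − 20) − 0 = 0, and there is no ∂_3, so H_2 = 0.

As a check, the Euler characteristic is 10 − 30 + 20 = 0, which agrees with 1 − 1 + 0 = 0.
(K is a triangulation of the Klein bottle.)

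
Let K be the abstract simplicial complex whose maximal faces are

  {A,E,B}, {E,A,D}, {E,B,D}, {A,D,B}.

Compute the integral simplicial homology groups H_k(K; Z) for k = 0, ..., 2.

Fix the vertex order A < B < D < E and write every simplex with vertices in increasing order. Then dim K = 2 and the simplices of K are:

  0-simplices (4): A, B, D, E
  1-simplices (6): AB, AD, AE, BD, BE, DE
  2-simplices (4): ABD, ABE, ADE, BDE

Hence C_0 ≅ Z^4, C_1 ≅ Z^6, C_2 ≅ Z^4.

The boundary map ∂_1: C_1 → C_0 is given by ∂[p,q] = [q] − [p]. For instance
  ∂AD = D − A.
The resulting 4×6 matrix has rank 3, and its Smith normal form has invariant factors (1,1,1).

Boundary ∂_2: C_2 → C_1 maps a triangle to the signed sum of its edges. For instance
  ∂ABD = BD − AD + AB,
  ∂ADE = DE − AE + AD.
The 6×4 boundary matrix has rank 3 and Smith normal form diag(1,1,1).

Reading off H_k = ker ∂_k / im ∂_{k+1}:

  H_0: rank C_0 − rank ∂_1 = 4 − 3 = 1, and the invariant factors of ∂_1 are all 1, so H_0 = Z.
  H_1: rank ker ∂_1 − rank ∂_2 = (6 − 3) − 3 = 0, and the invariant factors of ∂_2 are all 1, so H_1 = 0.
  H_2: rank ker ∂_2 − rank ∂_3 = (4 − 3) − 0 = 1, and there is no ∂_3, so H_2 = Z.

As a check, the Euler characteristic is 4 − 6 + 4 = 2, which agrees with 1 − 0 + 1 = 2.

H_0 = Z,  H_1 = 0,  H_2 = Z.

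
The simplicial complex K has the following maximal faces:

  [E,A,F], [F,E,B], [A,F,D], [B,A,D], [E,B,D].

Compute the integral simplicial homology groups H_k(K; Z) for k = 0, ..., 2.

H_0 ≅ Z,  H_1 ≅ Z,  H_2 = 0.

Order the vertices as A < B < D < E < F. Listing each simplex with vertices in this order, K has dimension 2 with simplices:

  0-simplices (5): A, B, D, E, F
  1-simplices (10): AB, AD, AE, AF, BD, BE, BF, DE, DF, EF
  2-simplices (5): ABD, ADF, AEF, BDE, BEF

so the chain groups are C_0 ≅ Z^5, C_1 ≅ Z^10, C_2 ≅ Z^5.

∂_1: C_1 → C_0 sends each edge [p,q] (with p < q) to q − p.
As a 5×10 matrix over Z this has rank 4, with invariant factors (1,1,1,1).

Boundary ∂_2: C_2 → C_1 sends each 2-simplex [p,q,r] to [q,r] − [p,r] + [p,q]. For instance
  ∂BDE = DE − BE + BD,
  ∂ABD = BD − AD + AB.
The 10×5 boundary matrix has rank 5 and Smith normal form diag(1,1,1,1,1).

Now H_k = ker ∂_k / im ∂_{k+1}, so:

  H_0: rank C_0 − rank ∂_1 = 5 − 4 = 1, and the invariant factors of ∂_1 are all 1, so H_0 ≅ Z.
  H_1: rank ker ∂_1 − rank ∂_2 = (10 − 4) − 5 = 1, and the invariant factors of ∂_2 are all 1, so H_1 ≅ Z.
  H_2: rank ker ∂_2 − rank ∂_3 = (5 − 5) − 0 = 0, and there is no ∂_3, so H_2 ≅ 0.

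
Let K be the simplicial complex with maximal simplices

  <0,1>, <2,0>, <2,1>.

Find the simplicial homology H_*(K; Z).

H_0 = Z,  H_1 = Z.

We work with the vertex ordering 0 < 1 < 2. The simplices of K, each written with vertices in increasing order, are:

  0-simplices (3): [0], [1], [2]
  1-simplices (3): [0,1], [0,2], [1,2]

so the chain groups are C_0 ≅ Z^3, C_1 ≅ Z^3.

The boundary map ∂_1: C_1 → C_0 is given by ∂[p,q] = [q] − [p]. For instance
  ∂[0,2] = [2] − [0].
The 3×3 boundary matrix has rank 2 and Smith normal form diag(1,1).

Now H_k = ker ∂_k / im ∂_{k+1}, so:

  H_0: rank C_0 − rank ∂_1 = 3 − 2 = 1, and the invariant factors of ∂_1 are all 1, so H_0 ≅ Z.
  H_1: rank ker ∂_1 − rank ∂_2 = (3 − 2) − 0 = 1, and there is no ∂_2, so H_1 ≅ Z.

(K is a triangulation of the circle S^1.)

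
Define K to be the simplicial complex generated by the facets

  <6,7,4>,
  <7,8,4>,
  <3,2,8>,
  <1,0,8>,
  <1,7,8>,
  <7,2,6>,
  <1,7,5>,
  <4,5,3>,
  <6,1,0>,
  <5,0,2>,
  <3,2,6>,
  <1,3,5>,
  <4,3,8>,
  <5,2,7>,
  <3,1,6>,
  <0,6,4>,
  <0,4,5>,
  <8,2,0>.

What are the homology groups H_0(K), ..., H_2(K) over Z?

Order the vertices as 0 < 1 < 2 < 3 < 4 < 5 < 6 < 7 < 8. Listing each simplex with vertices in this order, K has dimension 2 with simplices:

  0-simplices (9): [0], [1], [2], [3], [4], [5], [6], [7], [8]
  1-simplices (27): (27 of them)
  2-simplices (18): [0,1,6], [0,1,8], [0,2,5], [0,2,8], [0,4,5], [0,4,6], [1,3,5], [1,3,6], [1,5,7], [1,7,8], [2,3,6], [2,3,8], [2,5,7], [2,6,7], [3,4,5], [3,4,8], [4,6,7], [4,7,8]

so the chain groups are C_0 ≅ Z^9, C_1 ≅ Z^27, C_2 ≅ Z^18.

∂_1: C_1 → C_0 sends each edge [p,q] (with p < q) to q − p. For instance
  ∂[4,7] = [7] − [4].
The resulting 9×27 matrix has rank 8, and its Smith normal form has invariant factors (1,1,1,1,1,1,1,1).

∂_2: C_2 → C_1 acts by ∂[p,q,r] = [q,r] − [p,r] + [p,q]. For instance
  ∂[4,7,8] = [7,8] − [4,8] + [4,7],
  ∂[1,7,8] = [7,8] − [1,8] + [1,7].
The 27×18 boundary matrix has rank 17 and Smith normal form diag(1,1,1,1,1,1,1,1,1,1,1,1,1,1,1,1,1).

Reading off H_k = ker ∂_k / im ∂_{k+1}:

  H_0: rank C_0 − rank ∂_1 = 9 − 8 = 1, and the invariant factors of ∂_1 are all 1, so H_0 = Z.
  H_1: rank ker ∂_1 − rank ∂_2 = (27 − 8) − 17 = 2, and the invariant factors of ∂_2 are all 1, so H_1 = Z^2.
  H_2: rank ker ∂_2 − rank ∂_3 = (18 − 17) − 0 = 1, and there is no ∂_3, so H_2 = Z.

H_0 ≅ Z,  H_1 ≅ Z^2,  H_2 ≅ Z.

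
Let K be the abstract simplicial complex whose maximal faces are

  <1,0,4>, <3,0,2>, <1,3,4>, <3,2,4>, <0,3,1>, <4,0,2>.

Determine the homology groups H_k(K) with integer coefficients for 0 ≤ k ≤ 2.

Take the total order 0 < 1 < 2 < 3 < 4 on the vertex set. Then K (dimension 2) consists of the simplices:

  0-simplices (5): [0], [1], [2], [3], [4]
  1-simplices (9): [0,1], [0,2], [0,3], [0,4], [1,3], [1,4], [2,3], [2,4], [3,4]
  2-simplices (6): [0,1,3], [0,1,4], [0,2,3], [0,2,4], [1,3,4], [2,3,4]

so the chain groups are C_0 ≅ Z^5, C_1 ≅ Z^9, C_2 ≅ Z^6.

Boundary ∂_1: C_1 → C_0 maps an edge to its endpoints' difference, ∂[p,q] = q − p.
The resulting 5×9 matrix has rank 4, and its Smith normal form has invariant factors (1,1,1,1).

Boundary ∂_2: C_2 → C_1 maps a triangle to the signed sum of its edges. For instance
  ∂[0,2,4] = [2,4] − [0,4] + [0,2],
  ∂[2,3,4] = [3,4] − [2,4] + [2,3].
This gives a 9×6 integer matrix of rank 5; reducing to Smith normal form yields diagonal entries (1,1,1,1,1).

Now H_k = ker ∂_k / im ∂_{k+1}, so:

  H_0: rank C_0 − rank ∂_1 = 5 − 4 = 1, and the invariant factors of ∂_1 are all 1, so H_0 ≅ Z.
  H_1: rank ker ∂_1 − rank ∂_2 = (9 − 4) − 5 = 0, and the invariant factors of ∂_2 are all 1, so H_1 ≅ 0.
  H_2: rank ker ∂_2 − rank ∂_3 = (6 − 5) − 0 = 1, and there is no ∂_3, so H_2 ≅ Z.

H_0 = Z,  H_1 = 0,  H_2 = Z.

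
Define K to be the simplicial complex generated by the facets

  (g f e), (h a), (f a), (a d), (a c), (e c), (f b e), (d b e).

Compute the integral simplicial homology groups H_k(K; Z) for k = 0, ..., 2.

K has 8 vertices, 12 edges, 3 triangles.
rank ∂_0 = 0, rank ∂_1 = 7 ⇒ b_0 = 8 − 0 − 7 = 1; all invariant factors of ∂_1 are 1 so no torsion. So H_0 ≅ Z.
rank ∂_1 = 7, rank ∂_2 = 3 ⇒ b_1 = 12 − 7 − 3 = 2; all invariant factors of ∂_2 are 1 so no torsion. So H_1 ≅ Z^2.
rank ∂_2 = 3, rank ∂_3 = 0 ⇒ b_2 = 3 − 3 − 0 = 0. So H_2 ≅ 0.

H_0 ≅ Z,  H_1 ≅ Z^2,  H_2 = 0.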